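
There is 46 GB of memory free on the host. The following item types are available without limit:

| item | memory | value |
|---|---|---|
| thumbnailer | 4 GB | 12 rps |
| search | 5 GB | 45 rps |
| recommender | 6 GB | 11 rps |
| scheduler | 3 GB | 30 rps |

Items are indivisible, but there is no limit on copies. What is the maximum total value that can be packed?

Best value-per-unit is scheduler at 30/3; filling with it alone gives 15×30 = 450.
Optimal mix: 2×search + 12×scheduler → memory 46, value 450.

450 rps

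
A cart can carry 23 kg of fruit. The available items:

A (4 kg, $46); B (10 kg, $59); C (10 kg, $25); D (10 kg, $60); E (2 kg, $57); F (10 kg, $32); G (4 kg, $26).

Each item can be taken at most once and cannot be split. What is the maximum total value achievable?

$189

This is a 0/1 knapsack; check combinations near the capacity.
- A+D+E+G: weight 4+10+2+4=20, value 46+60+57+26=189
- A+B+E+G: weight 4+10+2+4=20, value 46+59+57+26=188
- B+D+E: weight 10+10+2=22, value 59+60+57=176
Best: $189.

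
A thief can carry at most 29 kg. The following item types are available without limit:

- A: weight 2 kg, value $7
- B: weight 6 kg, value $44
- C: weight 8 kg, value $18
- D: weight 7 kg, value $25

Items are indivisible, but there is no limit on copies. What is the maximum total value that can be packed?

Best value-per-unit is B at 44/6; filling with it alone gives 4×44 = 176.
Optimal mix: 2×A + 4×B → weight 28, value 190.

$190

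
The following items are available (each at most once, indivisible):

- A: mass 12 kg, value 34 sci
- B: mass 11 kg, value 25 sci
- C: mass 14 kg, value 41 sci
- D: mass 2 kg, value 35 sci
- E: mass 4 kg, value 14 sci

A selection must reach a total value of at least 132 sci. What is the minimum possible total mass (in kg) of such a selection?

Subsets with value ≥ 132, sorted by total mass:
- A+B+C+D: mass 39, value 135
- A+B+C+D+E: mass 43, value 149
Minimum mass: 39 kg.

39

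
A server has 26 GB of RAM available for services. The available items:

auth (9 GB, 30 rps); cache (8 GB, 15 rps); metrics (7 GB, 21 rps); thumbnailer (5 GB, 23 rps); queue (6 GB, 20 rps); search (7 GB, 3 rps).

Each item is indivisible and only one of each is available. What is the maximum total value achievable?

Check high-value combinations within 26 GB:
- cache+metrics+thumbnailer+queue: memory 8+7+5+6=26, value 15+21+23+20=79
- auth+metrics+thumbnailer: memory 9+7+5=21, value 30+21+23=74
- auth+thumbnailer+queue: memory 9+5+6=20, value 30+23+20=73
- auth+metrics+queue: memory 9+7+6=22, value 30+21+20=71
Best: 79 rps.

79 rps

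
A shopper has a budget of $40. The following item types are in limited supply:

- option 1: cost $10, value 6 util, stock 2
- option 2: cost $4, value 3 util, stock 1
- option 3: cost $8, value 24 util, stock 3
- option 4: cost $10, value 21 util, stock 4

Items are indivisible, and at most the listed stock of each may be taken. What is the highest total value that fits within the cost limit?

96 util

Best selections within cost 40 and stock limits:
- 1×option 2 + 3×option 3 + 1×option 4: cost 38, value 96
- 3×option 3 + 1×option 4: cost 34, value 93
- 1×option 2 + 2×option 3 + 2×option 4: cost 40, value 93
- 2×option 3 + 2×option 4: cost 36, value 90
Best: 96 util.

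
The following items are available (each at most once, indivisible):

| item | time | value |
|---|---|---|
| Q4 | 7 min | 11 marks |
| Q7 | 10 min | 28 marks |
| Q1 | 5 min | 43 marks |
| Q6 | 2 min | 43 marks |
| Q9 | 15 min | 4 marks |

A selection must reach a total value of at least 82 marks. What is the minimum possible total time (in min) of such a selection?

7

Subsets with value ≥ 82, sorted by total time:
- Q1+Q6: time 7, value 86
- Q4+Q1+Q6: time 14, value 97
Minimum time: 7 min.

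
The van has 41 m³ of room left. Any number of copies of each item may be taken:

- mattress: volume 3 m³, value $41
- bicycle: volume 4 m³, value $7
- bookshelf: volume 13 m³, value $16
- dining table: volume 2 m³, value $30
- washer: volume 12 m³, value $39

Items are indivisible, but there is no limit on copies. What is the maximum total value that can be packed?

$611

Best value-per-unit is dining table at 30/2; filling with it alone gives 20×30 = 600.
Optimal mix: 1×mattress + 19×dining table → volume 41, value 611.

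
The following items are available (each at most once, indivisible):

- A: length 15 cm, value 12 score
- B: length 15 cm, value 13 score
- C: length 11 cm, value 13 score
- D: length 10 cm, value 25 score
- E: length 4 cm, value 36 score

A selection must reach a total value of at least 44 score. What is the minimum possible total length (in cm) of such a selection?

14

Subsets with value ≥ 44, sorted by total length:
- D+E: length 14, value 61
- C+E: length 15, value 49
- B+E: length 19, value 49
Minimum length: 14 cm.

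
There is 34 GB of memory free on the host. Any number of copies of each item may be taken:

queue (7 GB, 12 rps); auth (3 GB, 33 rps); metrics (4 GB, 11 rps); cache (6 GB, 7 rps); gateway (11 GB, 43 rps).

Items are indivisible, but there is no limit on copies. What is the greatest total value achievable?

363 rps

Best value-per-unit is auth at 33/3, and filling with it alone uses memory 11×3=33. No mix of the others beats 11×33 = 363.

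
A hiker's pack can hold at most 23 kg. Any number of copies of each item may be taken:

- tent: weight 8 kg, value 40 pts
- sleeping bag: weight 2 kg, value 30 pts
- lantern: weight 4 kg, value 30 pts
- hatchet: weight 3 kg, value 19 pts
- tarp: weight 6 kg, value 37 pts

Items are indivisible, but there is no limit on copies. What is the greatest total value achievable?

Best value-per-unit is sleeping bag at 30/2, and filling with it alone uses weight 11×2=22. No mix of the others beats 11×30 = 330.

330 pts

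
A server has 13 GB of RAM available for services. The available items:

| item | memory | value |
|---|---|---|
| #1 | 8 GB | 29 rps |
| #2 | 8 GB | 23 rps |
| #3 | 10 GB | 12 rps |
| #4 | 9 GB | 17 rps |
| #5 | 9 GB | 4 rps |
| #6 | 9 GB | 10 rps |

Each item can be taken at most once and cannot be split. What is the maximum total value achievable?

This is a 0/1 knapsack; check combinations near the capacity.
- #1: memory 8, value 29
- #2: memory 8, value 23
- #4: memory 9, value 17
Best: 29 rps.

29 rps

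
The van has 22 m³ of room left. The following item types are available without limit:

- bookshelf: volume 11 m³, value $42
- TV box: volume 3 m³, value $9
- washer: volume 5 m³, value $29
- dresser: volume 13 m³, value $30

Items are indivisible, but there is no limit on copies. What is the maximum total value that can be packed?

Best value-per-unit is washer at 29/5, and filling with it alone uses volume 4×5=20. No mix of the others beats 4×29 = 116.

$116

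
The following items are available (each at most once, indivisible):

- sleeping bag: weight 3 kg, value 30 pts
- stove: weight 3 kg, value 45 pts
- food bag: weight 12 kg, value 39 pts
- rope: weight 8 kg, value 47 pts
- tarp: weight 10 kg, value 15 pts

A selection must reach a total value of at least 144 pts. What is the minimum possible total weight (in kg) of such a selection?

Subsets with value ≥ 144, sorted by total weight:
- sleeping bag+stove+food bag+rope: weight 26, value 161
- stove+food bag+rope+tarp: weight 33, value 146
- sleeping bag+stove+food bag+rope+tarp: weight 36, value 176
Minimum weight: 26 kg.

26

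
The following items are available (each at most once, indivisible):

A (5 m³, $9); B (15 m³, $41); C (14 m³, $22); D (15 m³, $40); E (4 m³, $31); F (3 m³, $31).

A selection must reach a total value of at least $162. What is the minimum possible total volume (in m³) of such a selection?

51

Subsets with value ≥ 162, sorted by total volume:
- B+C+D+E+F: volume 51, value 165
- A+B+C+D+E+F: volume 56, value 174
Minimum volume: 51 m³.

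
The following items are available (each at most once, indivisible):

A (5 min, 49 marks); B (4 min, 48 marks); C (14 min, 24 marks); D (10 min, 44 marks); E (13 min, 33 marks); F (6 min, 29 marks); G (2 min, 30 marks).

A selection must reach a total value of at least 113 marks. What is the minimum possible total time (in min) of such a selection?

11

Subsets with value ≥ 113, sorted by total time:
- A+B+G: time 11, value 127
- A+B+F: time 15, value 126
Minimum time: 11 min.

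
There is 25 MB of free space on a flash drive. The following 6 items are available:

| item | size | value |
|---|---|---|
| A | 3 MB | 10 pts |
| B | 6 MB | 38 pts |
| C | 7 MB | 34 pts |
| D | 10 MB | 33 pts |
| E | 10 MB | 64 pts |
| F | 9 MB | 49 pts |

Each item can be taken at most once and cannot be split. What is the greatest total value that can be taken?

This is a 0/1 knapsack; check combinations near the capacity.
- B+E+F: size 6+10+9=25, value 38+64+49=151
- B+C+E: size 6+7+10=23, value 38+34+64=136
- A+B+C+F: size 3+6+7+9=25, value 10+38+34+49=131
- A+E+F: size 3+10+9=22, value 10+64+49=123
Best: 151 pts.

151 pts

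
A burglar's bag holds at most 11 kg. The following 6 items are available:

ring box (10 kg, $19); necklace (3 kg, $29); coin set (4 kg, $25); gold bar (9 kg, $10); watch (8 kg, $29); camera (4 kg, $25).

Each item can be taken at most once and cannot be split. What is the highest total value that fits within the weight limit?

This is a 0/1 knapsack; check combinations near the capacity.
- necklace+coin set+camera: weight 3+4+4=11, value 29+25+25=79
- necklace+watch: weight 3+8=11, value 29+29=58
- necklace+coin set: weight 3+4=7, value 29+25=54
Best: $79.

$79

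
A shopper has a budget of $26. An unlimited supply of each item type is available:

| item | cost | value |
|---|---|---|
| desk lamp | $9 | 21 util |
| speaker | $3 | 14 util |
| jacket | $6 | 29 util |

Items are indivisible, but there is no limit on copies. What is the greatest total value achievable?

Best value-per-unit is jacket at 29/6, and filling with it alone uses cost 4×6=24. No mix of the others beats 4×29 = 116.

116 util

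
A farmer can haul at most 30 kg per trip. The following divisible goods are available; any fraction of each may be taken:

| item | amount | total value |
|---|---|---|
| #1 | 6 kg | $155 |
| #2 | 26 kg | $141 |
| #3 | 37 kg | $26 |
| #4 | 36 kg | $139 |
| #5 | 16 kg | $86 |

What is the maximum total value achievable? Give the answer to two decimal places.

285.15

Take in order of value per unit:
- #1 (155/6 per unit): all 6 → value 155, running total 155.00
- #2 (141/26 per unit): 24 of 26 → value 24×141/26 = 130.1538, running total 285.15
Total 285.15.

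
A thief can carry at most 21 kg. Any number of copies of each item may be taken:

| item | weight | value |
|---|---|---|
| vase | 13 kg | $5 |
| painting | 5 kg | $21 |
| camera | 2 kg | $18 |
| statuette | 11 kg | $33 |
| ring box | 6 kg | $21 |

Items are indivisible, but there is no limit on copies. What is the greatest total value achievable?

$180

Best value-per-unit is camera at 18/2, and filling with it alone uses weight 10×2=20. No mix of the others beats 10×18 = 180.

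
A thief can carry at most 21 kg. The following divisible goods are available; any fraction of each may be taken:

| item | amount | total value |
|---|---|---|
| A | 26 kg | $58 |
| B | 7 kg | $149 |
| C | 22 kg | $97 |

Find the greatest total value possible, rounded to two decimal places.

210.73

Take in order of value per unit:
- B (149/7 per unit): all 7 → value 149, running total 149.00
- C (97/22 per unit): 14 of 22 → value 14×97/22 = 61.7273, running total 210.73
Total 210.73.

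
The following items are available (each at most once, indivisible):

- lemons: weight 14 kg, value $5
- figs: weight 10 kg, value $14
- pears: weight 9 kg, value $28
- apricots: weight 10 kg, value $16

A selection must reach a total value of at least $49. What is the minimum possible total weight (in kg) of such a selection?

Subsets with value ≥ 49, sorted by total weight:
- figs+pears+apricots: weight 29, value 58
- lemons+pears+apricots: weight 33, value 49
- lemons+figs+pears+apricots: weight 43, value 63
Minimum weight: 29 kg.

29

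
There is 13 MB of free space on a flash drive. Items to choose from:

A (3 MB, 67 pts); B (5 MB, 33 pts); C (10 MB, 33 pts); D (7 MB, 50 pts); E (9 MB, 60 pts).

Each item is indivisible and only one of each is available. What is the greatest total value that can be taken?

127 pts

Check high-value combinations within 13 MB:
- A+E: size 3+9=12, value 67+60=127
- A+D: size 3+7=10, value 67+50=117
- A+B: size 3+5=8, value 67+33=100
- A+C: size 3+10=13, value 67+33=100
Best: 127 pts.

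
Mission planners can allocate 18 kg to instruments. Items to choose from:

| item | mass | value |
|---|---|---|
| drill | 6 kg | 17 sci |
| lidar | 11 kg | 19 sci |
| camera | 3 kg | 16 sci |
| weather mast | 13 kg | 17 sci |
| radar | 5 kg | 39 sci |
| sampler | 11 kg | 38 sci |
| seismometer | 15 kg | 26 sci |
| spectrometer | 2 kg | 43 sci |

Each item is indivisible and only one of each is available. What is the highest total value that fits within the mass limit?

Check high-value combinations within 18 kg:
- radar+sampler+spectrometer: mass 5+11+2=18, value 39+38+43=120
- drill+camera+radar+spectrometer: mass 6+3+5+2=16, value 17+16+39+43=115
- lidar+radar+spectrometer: mass 11+5+2=18, value 19+39+43=101
- drill+radar+spectrometer: mass 6+5+2=13, value 17+39+43=99
- camera+radar+spectrometer: mass 3+5+2=10, value 16+39+43=98
Best: 120 sci.

120 sci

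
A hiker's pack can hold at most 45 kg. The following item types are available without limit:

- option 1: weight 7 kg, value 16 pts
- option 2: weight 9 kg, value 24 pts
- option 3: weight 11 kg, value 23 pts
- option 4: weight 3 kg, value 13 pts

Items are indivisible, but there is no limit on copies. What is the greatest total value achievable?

195 pts

Best value-per-unit is option 4 at 13/3, and filling with it alone uses weight 15×3=45. No mix of the others beats 15×13 = 195.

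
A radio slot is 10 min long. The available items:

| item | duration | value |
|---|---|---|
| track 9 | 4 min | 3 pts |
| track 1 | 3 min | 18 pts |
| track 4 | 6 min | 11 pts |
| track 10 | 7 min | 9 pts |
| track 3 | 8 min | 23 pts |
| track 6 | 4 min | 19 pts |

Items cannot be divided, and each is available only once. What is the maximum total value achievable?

This is a 0/1 knapsack; check combinations near the capacity.
- track 1+track 6: duration 3+4=7, value 18+19=37
- track 4+track 6: duration 6+4=10, value 11+19=30
- track 1+track 4: duration 3+6=9, value 18+11=29
Best: 37 pts.

37 pts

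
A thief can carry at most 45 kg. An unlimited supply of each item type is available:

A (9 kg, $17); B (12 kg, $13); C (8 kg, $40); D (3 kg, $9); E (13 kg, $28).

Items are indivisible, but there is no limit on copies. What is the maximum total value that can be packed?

Best value-per-unit is C at 40/8; filling with it alone gives 5×40 = 200.
Optimal mix: 5×C + 1×D → weight 43, value 209.

$209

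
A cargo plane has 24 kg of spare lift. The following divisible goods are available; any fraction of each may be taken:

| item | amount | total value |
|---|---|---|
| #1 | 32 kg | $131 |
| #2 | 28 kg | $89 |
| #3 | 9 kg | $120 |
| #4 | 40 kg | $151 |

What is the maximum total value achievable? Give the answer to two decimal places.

181.41

Take in order of value per unit:
- #3 (120/9 per unit): all 9 → value 120, running total 120.00
- #1 (131/32 per unit): 15 of 32 → value 15×131/32 = 61.4063, running total 181.41
Total 181.41.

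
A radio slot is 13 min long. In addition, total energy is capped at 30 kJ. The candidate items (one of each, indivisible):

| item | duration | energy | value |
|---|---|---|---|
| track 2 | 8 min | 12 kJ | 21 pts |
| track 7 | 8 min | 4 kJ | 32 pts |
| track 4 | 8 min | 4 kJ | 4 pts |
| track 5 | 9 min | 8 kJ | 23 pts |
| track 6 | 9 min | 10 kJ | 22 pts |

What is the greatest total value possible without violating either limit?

32 pts

Feasible sets respecting both limits:
- track 7: duration 8, energy 4, value 32
- track 5: duration 9, energy 8, value 23
- track 6: duration 9, energy 10, value 22
- track 2: duration 8, energy 12, value 21
Best: 32 pts.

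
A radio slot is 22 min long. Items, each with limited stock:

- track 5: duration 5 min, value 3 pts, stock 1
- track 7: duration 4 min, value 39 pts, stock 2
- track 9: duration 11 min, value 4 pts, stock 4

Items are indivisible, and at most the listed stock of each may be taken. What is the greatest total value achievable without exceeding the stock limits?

Best selections within duration 22 and stock limits:
- 2×track 7 + 1×track 9: duration 19, value 82
- 1×track 5 + 2×track 7: duration 13, value 81
- 2×track 7: duration 8, value 78
Best: 82 pts.

82 pts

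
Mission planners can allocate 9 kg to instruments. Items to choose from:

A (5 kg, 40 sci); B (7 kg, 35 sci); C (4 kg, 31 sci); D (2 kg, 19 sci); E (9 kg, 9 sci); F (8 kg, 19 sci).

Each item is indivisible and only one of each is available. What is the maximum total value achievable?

Check high-value combinations within 9 kg:
- A+C: mass 5+4=9, value 40+31=71
- A+D: mass 5+2=7, value 40+19=59
- B+D: mass 7+2=9, value 35+19=54
- C+D: mass 4+2=6, value 31+19=50
Best: 71 sci.

71 sci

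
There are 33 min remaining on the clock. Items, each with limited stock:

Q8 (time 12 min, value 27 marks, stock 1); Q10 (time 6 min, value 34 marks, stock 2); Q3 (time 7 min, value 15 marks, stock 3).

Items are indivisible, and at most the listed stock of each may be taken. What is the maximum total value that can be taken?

113 marks

Best selections within time 33 and stock limits:
- 2×Q10 + 3×Q3: time 33, value 113
- 1×Q8 + 2×Q10 + 1×Q3: time 31, value 110
- 2×Q10 + 2×Q3: time 26, value 98
Best: 113 marks.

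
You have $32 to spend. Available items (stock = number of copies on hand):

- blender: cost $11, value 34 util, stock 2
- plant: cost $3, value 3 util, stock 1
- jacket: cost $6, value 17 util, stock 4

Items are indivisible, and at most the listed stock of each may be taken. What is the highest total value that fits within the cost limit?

88 util

Top feasible selections:
- 2×blender + 1×plant + 1×jacket: cost 31, value 88
- 1×blender + 1×plant + 3×jacket: cost 32, value 88
Best: 88 util.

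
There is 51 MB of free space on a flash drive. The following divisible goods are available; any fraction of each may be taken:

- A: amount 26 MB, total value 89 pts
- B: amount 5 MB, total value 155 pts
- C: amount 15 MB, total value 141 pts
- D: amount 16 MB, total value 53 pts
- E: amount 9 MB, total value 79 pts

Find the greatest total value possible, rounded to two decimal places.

Take in order of value per unit:
- B (155/5 per unit): all 5 → value 155, running total 155.00
- C (141/15 per unit): all 15 → value 141, running total 296.00
- E (79/9 per unit): all 9 → value 79, running total 375.00
- A (89/26 per unit): 22 of 26 → value 22×89/26 = 75.3077, running total 450.31
Total 450.31.

450.31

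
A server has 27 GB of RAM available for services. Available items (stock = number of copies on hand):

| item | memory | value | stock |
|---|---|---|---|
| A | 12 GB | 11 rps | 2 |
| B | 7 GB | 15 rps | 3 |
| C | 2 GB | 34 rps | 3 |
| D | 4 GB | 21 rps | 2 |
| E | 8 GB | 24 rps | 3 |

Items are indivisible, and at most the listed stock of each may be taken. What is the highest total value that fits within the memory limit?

171 rps

Top feasible selections:
- 3×C + 1×D + 2×E: memory 26, value 171
- 3×C + 2×D + 1×E: memory 22, value 168
- 1×B + 3×C + 1×D + 1×E: memory 25, value 162
- 1×B + 3×C + 2×D: memory 21, value 159
Best: 171 rps.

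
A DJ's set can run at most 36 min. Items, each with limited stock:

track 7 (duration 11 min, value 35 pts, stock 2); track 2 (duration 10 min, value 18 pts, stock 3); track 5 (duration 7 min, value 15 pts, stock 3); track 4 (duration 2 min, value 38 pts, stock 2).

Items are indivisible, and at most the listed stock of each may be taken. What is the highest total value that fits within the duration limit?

164 pts

Best selections within duration 36 and stock limits:
- 2×track 7 + 1×track 2 + 2×track 4: duration 36, value 164
- 2×track 7 + 1×track 5 + 2×track 4: duration 33, value 161
- 1×track 7 + 3×track 5 + 2×track 4: duration 36, value 156
Best: 164 pts.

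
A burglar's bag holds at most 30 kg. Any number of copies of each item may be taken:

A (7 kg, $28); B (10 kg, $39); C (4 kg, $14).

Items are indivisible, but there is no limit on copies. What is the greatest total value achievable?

Best value-per-unit is A at 28/7; filling with it alone gives 4×28 = 112.
Optimal mix: 3×B → weight 30, value 117.

$117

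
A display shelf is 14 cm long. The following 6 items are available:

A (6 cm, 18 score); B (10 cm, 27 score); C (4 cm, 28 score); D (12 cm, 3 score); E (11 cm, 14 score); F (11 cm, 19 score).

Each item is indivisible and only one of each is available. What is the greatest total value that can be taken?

55 score

Check high-value combinations within 14 cm:
- B+C: length 10+4=14, value 27+28=55
- A+C: length 6+4=10, value 18+28=46
- C: length 4, value 28
Best: 55 score.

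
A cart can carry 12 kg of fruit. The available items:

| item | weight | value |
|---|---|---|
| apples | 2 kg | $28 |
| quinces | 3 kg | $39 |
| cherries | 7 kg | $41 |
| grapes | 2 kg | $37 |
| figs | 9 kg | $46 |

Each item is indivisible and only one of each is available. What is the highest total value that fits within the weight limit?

$117

Check high-value combinations within 12 kg:
- quinces+cherries+grapes: weight 3+7+2=12, value 39+41+37=117
- apples+quinces+cherries: weight 2+3+7=12, value 28+39+41=108
- apples+cherries+grapes: weight 2+7+2=11, value 28+41+37=106
- apples+quinces+grapes: weight 2+3+2=7, value 28+39+37=104
Best: $117.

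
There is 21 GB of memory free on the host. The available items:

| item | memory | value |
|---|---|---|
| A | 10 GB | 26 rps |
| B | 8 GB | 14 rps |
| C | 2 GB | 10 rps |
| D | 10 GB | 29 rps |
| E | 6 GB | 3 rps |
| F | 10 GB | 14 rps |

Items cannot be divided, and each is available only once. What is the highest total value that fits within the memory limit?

Check high-value combinations within 21 GB:
- A+D: memory 10+10=20, value 26+29=55
- B+C+D: memory 8+2+10=20, value 14+10+29=53
- A+B+C: memory 10+8+2=20, value 26+14+10=50
- B+D: memory 8+10=18, value 14+29=43
- D+F: memory 10+10=20, value 29+14=43
Best: 55 rps.

55 rps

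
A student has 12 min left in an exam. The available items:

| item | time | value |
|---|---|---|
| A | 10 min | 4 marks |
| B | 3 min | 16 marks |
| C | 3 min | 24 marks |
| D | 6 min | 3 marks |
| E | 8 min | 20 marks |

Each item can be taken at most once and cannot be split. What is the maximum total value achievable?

44 marks

This is a 0/1 knapsack; check combinations near the capacity.
- C+E: time 3+8=11, value 24+20=44
- B+C+D: time 3+3+6=12, value 16+24+3=43
- B+C: time 3+3=6, value 16+24=40
- B+E: time 3+8=11, value 16+20=36
Best: 44 marks.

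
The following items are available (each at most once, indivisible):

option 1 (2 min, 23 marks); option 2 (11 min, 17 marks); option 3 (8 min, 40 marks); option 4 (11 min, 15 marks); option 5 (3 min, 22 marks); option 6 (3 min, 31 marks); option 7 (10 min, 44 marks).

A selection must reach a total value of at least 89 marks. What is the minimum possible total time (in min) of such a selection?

Subsets with value ≥ 89, sorted by total time:
- option 1+option 3+option 6: time 13, value 94
- option 3+option 5+option 6: time 14, value 93
Minimum time: 13 min.

13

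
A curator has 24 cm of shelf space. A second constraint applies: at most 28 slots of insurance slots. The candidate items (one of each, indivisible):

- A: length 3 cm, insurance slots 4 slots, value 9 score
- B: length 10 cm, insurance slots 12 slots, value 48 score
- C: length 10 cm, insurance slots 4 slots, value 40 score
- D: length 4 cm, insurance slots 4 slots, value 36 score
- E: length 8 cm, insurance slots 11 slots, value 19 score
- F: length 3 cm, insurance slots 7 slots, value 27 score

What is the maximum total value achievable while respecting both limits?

Feasible sets respecting both limits:
- B+C+D: length 24, insurance slots 20, value 124
- A+B+D+F: length 20, insurance slots 27, value 120
- B+C+F: length 23, insurance slots 23, value 115
Best: 124 score.

124 score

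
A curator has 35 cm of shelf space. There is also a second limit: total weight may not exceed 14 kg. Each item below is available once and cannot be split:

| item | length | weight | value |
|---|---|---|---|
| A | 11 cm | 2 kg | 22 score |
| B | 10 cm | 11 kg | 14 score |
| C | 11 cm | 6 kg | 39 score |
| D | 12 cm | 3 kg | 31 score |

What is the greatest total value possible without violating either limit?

92 score

Feasible sets respecting both limits:
- A+C+D: length 34, weight 11, value 92
- C+D: length 23, weight 9, value 70
- A+C: length 22, weight 8, value 61
- A+D: length 23, weight 5, value 53
Best: 92 score.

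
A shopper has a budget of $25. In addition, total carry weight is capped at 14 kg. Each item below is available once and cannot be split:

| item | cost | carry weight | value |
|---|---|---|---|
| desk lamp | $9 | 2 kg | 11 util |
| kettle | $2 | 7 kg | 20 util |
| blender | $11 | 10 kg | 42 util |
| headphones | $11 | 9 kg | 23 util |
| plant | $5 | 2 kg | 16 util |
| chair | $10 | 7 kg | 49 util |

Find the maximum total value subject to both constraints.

Feasible sets respecting both limits:
- desk lamp+plant+chair: cost 24, carry weight 11, value 76
- desk lamp+blender+plant: cost 25, carry weight 14, value 69
- kettle+chair: cost 12, carry weight 14, value 69
- plant+chair: cost 15, carry weight 9, value 65
Best: 76 util.

76 util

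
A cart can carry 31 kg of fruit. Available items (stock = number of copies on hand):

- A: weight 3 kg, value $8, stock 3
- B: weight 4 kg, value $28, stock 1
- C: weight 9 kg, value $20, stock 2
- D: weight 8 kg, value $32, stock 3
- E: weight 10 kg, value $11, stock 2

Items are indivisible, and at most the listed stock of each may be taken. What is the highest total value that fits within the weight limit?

$132

Top feasible selections:
- 1×A + 1×B + 3×D: weight 31, value 132
- 1×B + 3×D: weight 28, value 124
- 3×A + 1×B + 2×D: weight 29, value 116
- 1×B + 1×C + 2×D: weight 29, value 112
Best: $132.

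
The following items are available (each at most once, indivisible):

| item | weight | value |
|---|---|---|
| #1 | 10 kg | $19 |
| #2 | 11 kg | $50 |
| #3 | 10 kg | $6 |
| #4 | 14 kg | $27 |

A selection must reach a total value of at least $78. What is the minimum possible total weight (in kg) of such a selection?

35

Subsets with value ≥ 78, sorted by total weight:
- #1+#2+#4: weight 35, value 96
- #2+#3+#4: weight 35, value 83
- #1+#2+#3+#4: weight 45, value 102
Minimum weight: 35 kg.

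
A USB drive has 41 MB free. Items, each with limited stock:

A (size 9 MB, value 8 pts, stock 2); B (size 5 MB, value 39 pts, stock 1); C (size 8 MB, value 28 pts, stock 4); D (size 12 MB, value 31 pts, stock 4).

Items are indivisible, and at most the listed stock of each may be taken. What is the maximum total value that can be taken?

154 pts

Top feasible selections:
- 1×B + 3×C + 1×D: size 41, value 154
- 1×B + 4×C: size 37, value 151
- 1×B + 3×D: size 41, value 132
Best: 154 pts.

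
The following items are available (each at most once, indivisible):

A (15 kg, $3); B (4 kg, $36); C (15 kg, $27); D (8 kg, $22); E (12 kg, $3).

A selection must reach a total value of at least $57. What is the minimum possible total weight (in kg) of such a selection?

Subsets with value ≥ 57, sorted by total weight:
- B+D: weight 12, value 58
- B+C: weight 19, value 63
Minimum weight: 12 kg.

12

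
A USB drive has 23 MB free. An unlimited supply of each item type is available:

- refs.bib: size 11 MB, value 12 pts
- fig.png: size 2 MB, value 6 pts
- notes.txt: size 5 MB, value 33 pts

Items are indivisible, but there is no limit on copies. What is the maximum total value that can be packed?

Best value-per-unit is notes.txt at 33/5; filling with it alone gives 4×33 = 132.
Optimal mix: 1×fig.png + 4×notes.txt → size 22, value 138.

138 pts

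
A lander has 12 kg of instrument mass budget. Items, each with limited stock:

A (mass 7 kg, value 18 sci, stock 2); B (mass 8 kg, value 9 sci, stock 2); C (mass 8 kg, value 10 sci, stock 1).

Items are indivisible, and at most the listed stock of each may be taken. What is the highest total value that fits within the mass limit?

18 sci

Best selections within mass 12 and stock limits:
- 1×A: mass 7, value 18
- 1×C: mass 8, value 10
- 1×B: mass 8, value 9
Best: 18 sci.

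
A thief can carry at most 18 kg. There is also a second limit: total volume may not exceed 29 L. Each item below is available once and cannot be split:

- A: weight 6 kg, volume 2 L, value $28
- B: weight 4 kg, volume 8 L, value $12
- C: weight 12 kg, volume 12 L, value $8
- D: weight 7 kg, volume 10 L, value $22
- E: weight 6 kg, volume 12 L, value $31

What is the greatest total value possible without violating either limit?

Feasible sets respecting both limits:
- A+B+E: weight 16, volume 22, value 71
- A+B+D: weight 17, volume 20, value 62
- A+E: weight 12, volume 14, value 59
- D+E: weight 13, volume 22, value 53
Best: $71.

$71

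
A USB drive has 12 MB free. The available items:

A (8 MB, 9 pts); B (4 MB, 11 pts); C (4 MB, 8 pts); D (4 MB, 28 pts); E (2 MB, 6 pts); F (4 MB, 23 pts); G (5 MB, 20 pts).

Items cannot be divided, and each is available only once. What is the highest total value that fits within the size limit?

62 pts

Check high-value combinations within 12 MB:
- B+D+F: size 4+4+4=12, value 11+28+23=62
- C+D+F: size 4+4+4=12, value 8+28+23=59
- D+E+F: size 4+2+4=10, value 28+6+23=57
- D+E+G: size 4+2+5=11, value 28+6+20=54
- D+F: size 4+4=8, value 28+23=51
Best: 62 pts.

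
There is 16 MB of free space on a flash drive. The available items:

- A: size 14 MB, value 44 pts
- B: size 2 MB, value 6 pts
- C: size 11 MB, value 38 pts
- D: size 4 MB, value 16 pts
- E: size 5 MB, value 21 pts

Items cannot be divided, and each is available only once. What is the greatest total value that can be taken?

59 pts

Check high-value combinations within 16 MB:
- C+E: size 11+5=16, value 38+21=59
- C+D: size 11+4=15, value 38+16=54
- A+B: size 14+2=16, value 44+6=50
- B+C: size 2+11=13, value 6+38=44
- A: size 14, value 44
Best: 59 pts.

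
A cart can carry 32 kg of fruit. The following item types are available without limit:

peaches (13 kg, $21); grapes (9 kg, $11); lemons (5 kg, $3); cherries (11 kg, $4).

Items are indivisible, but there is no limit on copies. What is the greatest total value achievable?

$45

Best value-per-unit is peaches at 21/13; filling with it alone gives 2×21 = 42.
Optimal mix: 2×peaches + 1×lemons → weight 31, value 45.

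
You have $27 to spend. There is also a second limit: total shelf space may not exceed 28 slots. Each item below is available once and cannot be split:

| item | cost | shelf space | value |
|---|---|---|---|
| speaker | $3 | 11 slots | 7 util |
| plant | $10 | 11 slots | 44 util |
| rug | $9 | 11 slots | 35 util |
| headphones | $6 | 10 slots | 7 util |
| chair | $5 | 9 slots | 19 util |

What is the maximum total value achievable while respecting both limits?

Feasible sets respecting both limits:
- plant+rug: cost 19, shelf space 22, value 79
- plant+chair: cost 15, shelf space 20, value 63
- rug+chair: cost 14, shelf space 20, value 54
Best: 79 util.

79 util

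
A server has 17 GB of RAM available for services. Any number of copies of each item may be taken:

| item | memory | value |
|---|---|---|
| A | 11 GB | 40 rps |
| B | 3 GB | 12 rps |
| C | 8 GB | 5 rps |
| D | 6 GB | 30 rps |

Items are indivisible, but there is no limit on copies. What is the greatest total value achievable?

72 rps

Best value-per-unit is D at 30/6; filling with it alone gives 2×30 = 60.
Optimal mix: 1×B + 2×D → memory 15, value 72.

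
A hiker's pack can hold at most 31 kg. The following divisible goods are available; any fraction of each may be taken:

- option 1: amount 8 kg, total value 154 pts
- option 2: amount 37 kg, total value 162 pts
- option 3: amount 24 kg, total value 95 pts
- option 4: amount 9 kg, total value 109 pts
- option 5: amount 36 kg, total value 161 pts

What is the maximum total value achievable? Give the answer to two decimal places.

325.61

Take in order of value per unit:
- option 1 (154/8 per unit): all 8 → value 154, running total 154.00
- option 4 (109/9 per unit): all 9 → value 109, running total 263.00
- option 5 (161/36 per unit): 14 of 36 → value 14×161/36 = 62.6111, running total 325.61
Total 325.61.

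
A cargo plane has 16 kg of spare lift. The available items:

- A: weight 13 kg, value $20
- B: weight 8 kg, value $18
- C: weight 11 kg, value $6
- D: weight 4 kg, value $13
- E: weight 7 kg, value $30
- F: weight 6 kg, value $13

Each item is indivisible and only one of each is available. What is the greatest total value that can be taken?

Check high-value combinations within 16 kg:
- B+E: weight 8+7=15, value 18+30=48
- D+E: weight 4+7=11, value 13+30=43
- E+F: weight 7+6=13, value 30+13=43
Best: $48.

$48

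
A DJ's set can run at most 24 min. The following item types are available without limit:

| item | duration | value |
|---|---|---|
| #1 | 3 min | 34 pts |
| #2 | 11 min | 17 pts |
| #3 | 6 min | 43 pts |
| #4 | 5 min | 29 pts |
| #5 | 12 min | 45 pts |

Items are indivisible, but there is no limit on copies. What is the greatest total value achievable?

272 pts

Best value-per-unit is #1 at 34/3, and filling with it alone uses duration 8×3=24. No mix of the others beats 8×34 = 272.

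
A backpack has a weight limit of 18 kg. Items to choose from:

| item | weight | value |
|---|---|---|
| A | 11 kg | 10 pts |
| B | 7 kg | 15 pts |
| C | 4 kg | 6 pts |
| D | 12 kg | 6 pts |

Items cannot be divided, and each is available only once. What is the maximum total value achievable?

Check high-value combinations within 18 kg:
- A+B: weight 11+7=18, value 10+15=25
- B+C: weight 7+4=11, value 15+6=21
- A+C: weight 11+4=15, value 10+6=16
- B: weight 7, value 15
- C+D: weight 4+12=16, value 6+6=12
Best: 25 pts.

25 pts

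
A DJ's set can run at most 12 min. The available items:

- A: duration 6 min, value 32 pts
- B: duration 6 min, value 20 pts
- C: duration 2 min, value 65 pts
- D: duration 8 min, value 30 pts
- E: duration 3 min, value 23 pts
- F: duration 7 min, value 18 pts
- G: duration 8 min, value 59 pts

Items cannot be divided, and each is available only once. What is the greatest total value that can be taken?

Check high-value combinations within 12 min:
- C+G: duration 2+8=10, value 65+59=124
- A+C+E: duration 6+2+3=11, value 32+65+23=120
- B+C+E: duration 6+2+3=11, value 20+65+23=108
- C+E+F: duration 2+3+7=12, value 65+23+18=106
Best: 124 pts.

124 pts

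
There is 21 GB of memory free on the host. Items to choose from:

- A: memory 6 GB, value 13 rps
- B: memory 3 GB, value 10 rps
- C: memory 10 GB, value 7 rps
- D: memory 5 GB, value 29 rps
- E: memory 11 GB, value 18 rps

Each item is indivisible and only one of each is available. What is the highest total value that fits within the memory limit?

57 rps

Check high-value combinations within 21 GB:
- B+D+E: memory 3+5+11=19, value 10+29+18=57
- A+B+D: memory 6+3+5=14, value 13+10+29=52
- A+C+D: memory 6+10+5=21, value 13+7+29=49
- D+E: memory 5+11=16, value 29+18=47
- B+C+D: memory 3+10+5=18, value 10+7+29=46
Best: 57 rps.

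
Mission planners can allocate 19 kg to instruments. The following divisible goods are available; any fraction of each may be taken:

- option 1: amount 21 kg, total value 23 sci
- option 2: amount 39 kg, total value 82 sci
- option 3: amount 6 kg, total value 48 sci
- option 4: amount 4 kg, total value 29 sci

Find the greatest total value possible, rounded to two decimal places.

Take in order of value per unit:
- option 3 (48/6 per unit): all 6 → value 48, running total 48.00
- option 4 (29/4 per unit): all 4 → value 29, running total 77.00
- option 2 (82/39 per unit): 9 of 39 → value 9×82/39 = 18.9231, running total 95.92
Total 95.92.

95.92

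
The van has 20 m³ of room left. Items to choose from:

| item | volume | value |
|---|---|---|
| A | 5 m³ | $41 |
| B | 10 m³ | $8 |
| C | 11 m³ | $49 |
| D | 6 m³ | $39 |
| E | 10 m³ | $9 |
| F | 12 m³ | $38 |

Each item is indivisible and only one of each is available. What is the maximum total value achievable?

Check high-value combinations within 20 m³:
- A+C: volume 5+11=16, value 41+49=90
- C+D: volume 11+6=17, value 49+39=88
- A+D: volume 5+6=11, value 41+39=80
- A+F: volume 5+12=17, value 41+38=79
- D+F: volume 6+12=18, value 39+38=77
Best: $90.

$90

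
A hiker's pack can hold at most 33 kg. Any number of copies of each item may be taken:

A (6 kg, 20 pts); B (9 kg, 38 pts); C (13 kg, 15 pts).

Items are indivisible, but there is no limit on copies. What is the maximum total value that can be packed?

Best value-per-unit is B at 38/9; filling with it alone gives 3×38 = 114.
Optimal mix: 1×A + 3×B → weight 33, value 134.

134 pts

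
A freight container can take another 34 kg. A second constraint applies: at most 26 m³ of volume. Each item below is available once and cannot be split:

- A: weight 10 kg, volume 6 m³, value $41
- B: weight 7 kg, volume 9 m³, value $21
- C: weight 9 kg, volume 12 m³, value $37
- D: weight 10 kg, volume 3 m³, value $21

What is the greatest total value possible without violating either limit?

Feasible sets respecting both limits:
- A+C+D: weight 29, volume 21, value 99
- A+B+D: weight 27, volume 18, value 83
- B+C+D: weight 26, volume 24, value 79
Best: $99.

$99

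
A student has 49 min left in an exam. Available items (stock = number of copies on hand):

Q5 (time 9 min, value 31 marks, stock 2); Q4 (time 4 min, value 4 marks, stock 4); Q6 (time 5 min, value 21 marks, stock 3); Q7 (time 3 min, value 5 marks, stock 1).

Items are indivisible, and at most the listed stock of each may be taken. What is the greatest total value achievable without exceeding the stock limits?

Top feasible selections:
- 2×Q5 + 3×Q4 + 3×Q6 + 1×Q7: time 48, value 142
- 2×Q5 + 4×Q4 + 3×Q6: time 49, value 141
- 2×Q5 + 2×Q4 + 3×Q6 + 1×Q7: time 44, value 138
- 2×Q5 + 3×Q4 + 3×Q6: time 45, value 137
Best: 142 marks.

142 marks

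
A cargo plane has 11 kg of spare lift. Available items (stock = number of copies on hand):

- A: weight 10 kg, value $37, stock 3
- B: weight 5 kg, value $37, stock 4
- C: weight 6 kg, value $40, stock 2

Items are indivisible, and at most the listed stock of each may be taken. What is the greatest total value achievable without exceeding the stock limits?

$77

Best selections within weight 11 and stock limits:
- 1×B + 1×C: weight 11, value 77
- 2×B: weight 10, value 74
Best: $77.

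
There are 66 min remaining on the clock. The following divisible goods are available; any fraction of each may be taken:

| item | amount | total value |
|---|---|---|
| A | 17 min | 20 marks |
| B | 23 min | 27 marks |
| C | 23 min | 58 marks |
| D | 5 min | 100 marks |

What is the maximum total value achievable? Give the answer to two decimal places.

202.65

Take in order of value per unit:
- D (100/5 per unit): all 5 → value 100, running total 100.00
- C (58/23 per unit): all 23 → value 58, running total 158.00
- A (20/17 per unit): all 17 → value 20, running total 178.00
- B (27/23 per unit): 21 of 23 → value 21×27/23 = 24.6522, running total 202.65
Total 202.65.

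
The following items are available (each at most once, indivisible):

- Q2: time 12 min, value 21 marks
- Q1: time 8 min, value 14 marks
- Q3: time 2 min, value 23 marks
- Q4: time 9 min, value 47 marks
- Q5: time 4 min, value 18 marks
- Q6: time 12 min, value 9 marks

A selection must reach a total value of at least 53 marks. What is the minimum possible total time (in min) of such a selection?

Subsets with value ≥ 53, sorted by total time:
- Q3+Q4: time 11, value 70
- Q4+Q5: time 13, value 65
- Q1+Q3+Q5: time 14, value 55
Minimum time: 11 min.

11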